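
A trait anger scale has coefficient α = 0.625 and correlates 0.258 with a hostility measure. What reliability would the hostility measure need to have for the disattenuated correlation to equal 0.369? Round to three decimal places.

0.782

r_true = r_obs / √(r_xx · r_yy) ⇒ 0.369 = 0.258 / √(0.625 · r_yy).
√(0.625 · r_yy) = 0.258 / 0.369 = 0.6992; 0.625 · r_yy = 0.4889; r_yy = 0.4889 / 0.625 ≈ 0.782.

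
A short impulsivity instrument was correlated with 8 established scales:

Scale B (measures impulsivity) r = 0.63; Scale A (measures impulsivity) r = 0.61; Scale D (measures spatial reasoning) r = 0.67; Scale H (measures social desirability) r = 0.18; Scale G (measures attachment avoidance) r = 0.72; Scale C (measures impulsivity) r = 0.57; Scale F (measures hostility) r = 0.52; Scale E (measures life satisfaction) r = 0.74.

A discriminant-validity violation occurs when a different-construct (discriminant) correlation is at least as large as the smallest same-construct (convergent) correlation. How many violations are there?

Convergent (same construct = impulsivity): Scale B, Scale A, Scale C.
Smallest convergent = 0.57. Discriminant values: 0.67, 0.18, 0.72, 0.52, 0.74; count ≥ 0.57 → 3.

3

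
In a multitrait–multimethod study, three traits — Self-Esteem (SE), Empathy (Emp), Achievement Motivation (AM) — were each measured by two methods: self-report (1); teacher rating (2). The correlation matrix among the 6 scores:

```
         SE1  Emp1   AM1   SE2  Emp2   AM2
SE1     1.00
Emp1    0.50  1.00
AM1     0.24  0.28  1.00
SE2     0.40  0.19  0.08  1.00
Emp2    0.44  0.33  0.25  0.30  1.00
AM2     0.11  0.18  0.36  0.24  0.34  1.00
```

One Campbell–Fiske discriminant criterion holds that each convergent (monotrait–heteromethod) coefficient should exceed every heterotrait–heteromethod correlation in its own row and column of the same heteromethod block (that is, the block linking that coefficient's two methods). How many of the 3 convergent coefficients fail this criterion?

2

Each convergent coefficient versus the relevant comparison correlations:
SE (methods 1·2): 0.40 vs {0.44, 0.19, 0.11, 0.08} → fail.
Emp (methods 1·2): 0.33 vs {0.19, 0.44, 0.18, 0.25} → fail.
AM (methods 1·2): 0.36 vs {0.08, 0.11, 0.25, 0.18} → pass.
2 of 3 fail.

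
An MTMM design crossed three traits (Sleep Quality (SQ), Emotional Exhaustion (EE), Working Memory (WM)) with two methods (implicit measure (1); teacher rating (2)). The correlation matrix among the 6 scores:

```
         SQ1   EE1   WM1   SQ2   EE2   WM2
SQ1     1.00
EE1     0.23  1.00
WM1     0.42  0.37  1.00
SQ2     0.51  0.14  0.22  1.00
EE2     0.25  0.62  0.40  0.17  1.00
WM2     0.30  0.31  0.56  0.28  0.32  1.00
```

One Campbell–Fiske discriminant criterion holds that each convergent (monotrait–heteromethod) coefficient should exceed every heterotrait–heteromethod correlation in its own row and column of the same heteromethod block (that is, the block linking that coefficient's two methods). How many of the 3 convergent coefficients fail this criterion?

Convergent coefficients and their comparison sets:
SQ (methods 1·2): 0.51 vs {0.25, 0.14, 0.30, 0.22} → pass.
EE (methods 1·2): 0.62 vs {0.14, 0.25, 0.31, 0.40} → pass.
WM (methods 1·2): 0.56 vs {0.22, 0.30, 0.40, 0.31} → pass.
0 of 3 fail.

0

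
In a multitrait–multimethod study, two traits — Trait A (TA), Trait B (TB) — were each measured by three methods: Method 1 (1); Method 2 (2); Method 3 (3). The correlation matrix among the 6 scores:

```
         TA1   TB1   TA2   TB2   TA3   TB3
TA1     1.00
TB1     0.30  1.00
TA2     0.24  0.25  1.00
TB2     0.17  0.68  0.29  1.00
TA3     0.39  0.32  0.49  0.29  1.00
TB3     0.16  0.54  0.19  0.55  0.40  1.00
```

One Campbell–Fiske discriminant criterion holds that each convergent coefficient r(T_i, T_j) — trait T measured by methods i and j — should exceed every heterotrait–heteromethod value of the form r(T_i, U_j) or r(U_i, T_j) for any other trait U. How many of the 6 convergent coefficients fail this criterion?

Checking each validity diagonal entry against its comparison values:
TA (methods 1·2): 0.24 vs {0.17, 0.25} → fail.
TA (methods 1·3): 0.39 vs {0.16, 0.32} → pass.
TA (methods 2·3): 0.49 vs {0.19, 0.29} → pass.
TB (methods 1·2): 0.68 vs {0.25, 0.17} → pass.
TB (methods 1·3): 0.54 vs {0.32, 0.16} → pass.
TB (methods 2·3): 0.55 vs {0.29, 0.19} → pass.
1 of 6 fail.

1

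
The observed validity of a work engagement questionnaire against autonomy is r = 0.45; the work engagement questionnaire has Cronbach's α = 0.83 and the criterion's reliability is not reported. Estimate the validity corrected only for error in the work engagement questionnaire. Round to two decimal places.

0.49

Single correction: r_c = r_obs / √r_xx = 0.45 / √0.83 = 0.45 / 0.9110 ≈ 0.49.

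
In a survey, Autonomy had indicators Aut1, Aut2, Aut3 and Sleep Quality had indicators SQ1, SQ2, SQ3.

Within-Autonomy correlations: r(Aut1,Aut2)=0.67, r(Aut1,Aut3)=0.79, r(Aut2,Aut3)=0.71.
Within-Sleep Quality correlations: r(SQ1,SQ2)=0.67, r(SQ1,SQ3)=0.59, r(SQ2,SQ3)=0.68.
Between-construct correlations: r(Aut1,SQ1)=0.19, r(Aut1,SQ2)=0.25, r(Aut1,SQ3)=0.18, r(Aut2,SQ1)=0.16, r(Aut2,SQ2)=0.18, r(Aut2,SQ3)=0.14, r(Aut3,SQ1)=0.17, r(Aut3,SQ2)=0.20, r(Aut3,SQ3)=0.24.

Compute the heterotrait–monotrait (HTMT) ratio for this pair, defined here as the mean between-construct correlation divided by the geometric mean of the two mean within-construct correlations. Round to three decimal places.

Between-construct mean = 1.71/9 = 0.1900.
Mean within-Aut = 2.17/3 = 0.7233; mean within-SQ = 1.94/3 = 0.6467.
Geometric mean = √(0.7233 × 0.6467) = 0.6839.
HTMT = 0.1900 / 0.6839 = 0.278.

0.278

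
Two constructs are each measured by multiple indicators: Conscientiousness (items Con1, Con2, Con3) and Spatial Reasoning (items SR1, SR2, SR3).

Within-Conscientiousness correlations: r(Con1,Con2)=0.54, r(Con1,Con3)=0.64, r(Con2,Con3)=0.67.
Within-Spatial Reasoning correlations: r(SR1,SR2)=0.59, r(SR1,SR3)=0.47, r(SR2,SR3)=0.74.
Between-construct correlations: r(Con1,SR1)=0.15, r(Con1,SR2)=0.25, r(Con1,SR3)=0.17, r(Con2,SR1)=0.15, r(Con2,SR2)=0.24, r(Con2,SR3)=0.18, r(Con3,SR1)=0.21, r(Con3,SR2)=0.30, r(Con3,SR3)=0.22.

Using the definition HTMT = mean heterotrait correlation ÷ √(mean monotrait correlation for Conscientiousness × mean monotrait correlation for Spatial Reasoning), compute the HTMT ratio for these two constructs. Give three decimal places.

0.342

Between-construct mean = 1.87/9 = 0.2078.
Mean within-Con = 1.85/3 = 0.6167; mean within-SR = 1.80/3 = 0.6000.
Geometric mean = √(0.6167 × 0.6000) = 0.6083.
HTMT = 0.2078 / 0.6083 = 0.342.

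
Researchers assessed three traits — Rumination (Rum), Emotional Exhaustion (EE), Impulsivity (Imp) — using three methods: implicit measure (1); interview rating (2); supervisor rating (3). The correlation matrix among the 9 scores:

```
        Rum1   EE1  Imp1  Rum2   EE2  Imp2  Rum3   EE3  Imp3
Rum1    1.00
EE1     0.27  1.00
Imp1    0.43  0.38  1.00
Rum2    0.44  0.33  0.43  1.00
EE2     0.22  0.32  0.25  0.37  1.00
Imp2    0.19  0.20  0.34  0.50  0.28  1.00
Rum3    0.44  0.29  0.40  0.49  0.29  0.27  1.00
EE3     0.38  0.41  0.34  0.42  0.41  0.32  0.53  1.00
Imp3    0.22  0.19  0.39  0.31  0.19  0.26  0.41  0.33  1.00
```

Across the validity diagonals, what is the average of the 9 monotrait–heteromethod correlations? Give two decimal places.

0.39

Convergent values: 0.44, 0.44, 0.49, 0.32, 0.41, 0.41, 0.34, 0.39, 0.26; mean = 3.50/9 = 0.39.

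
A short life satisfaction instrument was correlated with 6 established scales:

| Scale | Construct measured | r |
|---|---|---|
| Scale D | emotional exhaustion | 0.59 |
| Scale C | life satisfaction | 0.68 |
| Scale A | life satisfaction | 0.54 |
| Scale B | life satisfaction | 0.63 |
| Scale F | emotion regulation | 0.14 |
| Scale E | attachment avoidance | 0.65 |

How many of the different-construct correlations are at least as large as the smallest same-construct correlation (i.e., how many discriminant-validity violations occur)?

2

Convergent (same construct = life satisfaction): Scale C, Scale A, Scale B.
Smallest convergent = 0.54. Discriminant values: 0.59, 0.14, 0.65; count ≥ 0.54 → 2.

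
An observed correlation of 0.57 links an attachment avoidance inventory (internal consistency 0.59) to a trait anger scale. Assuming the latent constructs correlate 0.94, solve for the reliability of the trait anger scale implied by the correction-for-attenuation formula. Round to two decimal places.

r_true = r_obs / √(r_xx · r_yy) ⇒ 0.94 = 0.57 / √(0.59 · r_yy).
√(0.59 · r_yy) = 0.57 / 0.94 = 0.6064; 0.59 · r_yy = 0.3677; r_yy = 0.3677 / 0.59 ≈ 0.62.

0.62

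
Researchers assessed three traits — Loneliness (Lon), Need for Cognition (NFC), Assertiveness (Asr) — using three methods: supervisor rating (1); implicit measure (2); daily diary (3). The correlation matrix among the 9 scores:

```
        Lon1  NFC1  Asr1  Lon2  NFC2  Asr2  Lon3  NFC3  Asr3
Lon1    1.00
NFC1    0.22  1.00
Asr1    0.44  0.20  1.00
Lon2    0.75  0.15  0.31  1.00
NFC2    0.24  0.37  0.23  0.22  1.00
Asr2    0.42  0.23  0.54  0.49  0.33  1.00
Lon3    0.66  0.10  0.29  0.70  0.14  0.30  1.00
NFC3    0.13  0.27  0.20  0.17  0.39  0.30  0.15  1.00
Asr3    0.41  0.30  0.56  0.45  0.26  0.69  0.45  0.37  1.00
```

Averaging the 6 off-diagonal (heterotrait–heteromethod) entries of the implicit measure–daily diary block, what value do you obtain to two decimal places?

0.27

HTHM values (method 2 × method 3): 0.17, 0.45, 0.14, 0.26, 0.30, 0.30; mean = 1.62/6 = 0.27.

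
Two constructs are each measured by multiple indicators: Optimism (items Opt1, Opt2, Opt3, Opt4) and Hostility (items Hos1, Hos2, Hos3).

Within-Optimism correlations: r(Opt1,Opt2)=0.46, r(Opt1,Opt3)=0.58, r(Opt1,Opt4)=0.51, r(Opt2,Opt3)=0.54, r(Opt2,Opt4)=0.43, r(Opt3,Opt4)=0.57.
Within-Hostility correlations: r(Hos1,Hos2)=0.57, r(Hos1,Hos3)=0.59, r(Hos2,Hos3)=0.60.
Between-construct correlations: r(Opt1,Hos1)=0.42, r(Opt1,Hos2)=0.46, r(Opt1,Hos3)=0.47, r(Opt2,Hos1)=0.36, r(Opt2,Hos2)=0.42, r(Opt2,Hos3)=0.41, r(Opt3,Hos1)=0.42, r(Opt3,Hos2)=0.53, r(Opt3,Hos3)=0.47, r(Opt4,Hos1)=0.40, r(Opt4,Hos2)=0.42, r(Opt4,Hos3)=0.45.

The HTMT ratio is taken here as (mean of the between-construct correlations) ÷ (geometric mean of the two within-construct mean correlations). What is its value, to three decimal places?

0.793

Mean between = 5.23/12 = 0.4358.
Mean within-Opt = 3.09/6 = 0.5150; mean within-Hos = 1.76/3 = 0.5867.
Geometric mean = √(0.5150 × 0.5867) = 0.5497.
HTMT = 0.4358 / 0.5497 = 0.793.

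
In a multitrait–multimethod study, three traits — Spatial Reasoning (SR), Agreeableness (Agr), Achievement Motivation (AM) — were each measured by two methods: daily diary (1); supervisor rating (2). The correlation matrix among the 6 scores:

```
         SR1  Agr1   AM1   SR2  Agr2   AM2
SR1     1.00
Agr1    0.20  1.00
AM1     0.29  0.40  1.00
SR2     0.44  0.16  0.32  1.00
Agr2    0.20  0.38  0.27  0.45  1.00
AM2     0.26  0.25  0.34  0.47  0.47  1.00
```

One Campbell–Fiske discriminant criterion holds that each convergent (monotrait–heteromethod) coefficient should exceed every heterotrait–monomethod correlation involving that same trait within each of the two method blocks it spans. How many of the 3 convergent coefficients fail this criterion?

3

Convergent coefficients and their comparison sets:
SR (methods 1·2): 0.44 vs {0.20, 0.45, 0.29, 0.47} → fail.
Agr (methods 1·2): 0.38 vs {0.20, 0.45, 0.40, 0.47} → fail.
AM (methods 1·2): 0.34 vs {0.29, 0.47, 0.40, 0.47} → fail.
3 of 3 fail.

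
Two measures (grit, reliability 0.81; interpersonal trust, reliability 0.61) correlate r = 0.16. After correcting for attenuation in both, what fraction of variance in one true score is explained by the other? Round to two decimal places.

Disattenuated r = 0.16 / √(0.81 × 0.61) = 0.16 / 0.7029 = 0.2276.
Shared true-score variance = 0.2276² = 0.0518 ≈ 0.05.

0.05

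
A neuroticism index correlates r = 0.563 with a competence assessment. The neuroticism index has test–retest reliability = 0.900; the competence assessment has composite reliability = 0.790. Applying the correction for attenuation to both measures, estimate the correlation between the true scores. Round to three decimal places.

0.668

r_true = r_obs / √(r_xx · r_yy) = 0.563 / √(0.900 × 0.790) = 0.563 / √0.711000 = 0.563 / 0.8432 ≈ 0.668.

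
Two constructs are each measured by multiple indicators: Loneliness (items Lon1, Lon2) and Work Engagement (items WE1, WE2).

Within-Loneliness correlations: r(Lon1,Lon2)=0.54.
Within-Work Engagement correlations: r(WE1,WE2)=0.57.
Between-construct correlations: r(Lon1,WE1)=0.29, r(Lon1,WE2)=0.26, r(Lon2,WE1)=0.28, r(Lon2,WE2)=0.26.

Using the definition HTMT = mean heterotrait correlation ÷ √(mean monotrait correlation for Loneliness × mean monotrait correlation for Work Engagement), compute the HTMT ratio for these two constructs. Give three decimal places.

Between-construct mean = 1.09/4 = 0.2725.
Mean within-Lon = 0.54/1 = 0.5400; mean within-WE = 0.57/1 = 0.5700.
Geometric mean = √(0.5400 × 0.5700) = 0.5548.
HTMT = 0.2725 / 0.5548 = 0.491.

0.491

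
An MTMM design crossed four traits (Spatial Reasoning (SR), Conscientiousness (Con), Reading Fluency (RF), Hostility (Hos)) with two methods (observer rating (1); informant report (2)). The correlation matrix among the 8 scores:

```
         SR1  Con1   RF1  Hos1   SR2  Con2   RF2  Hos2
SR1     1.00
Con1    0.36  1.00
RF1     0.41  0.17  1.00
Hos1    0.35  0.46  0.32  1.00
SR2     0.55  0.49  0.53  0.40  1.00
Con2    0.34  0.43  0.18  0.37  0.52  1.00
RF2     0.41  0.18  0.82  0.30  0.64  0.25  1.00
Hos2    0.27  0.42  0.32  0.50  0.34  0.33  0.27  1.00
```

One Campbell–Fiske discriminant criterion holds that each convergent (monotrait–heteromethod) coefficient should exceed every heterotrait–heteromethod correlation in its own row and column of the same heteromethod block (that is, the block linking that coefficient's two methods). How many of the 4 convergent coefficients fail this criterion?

1

Each convergent coefficient versus the relevant comparison correlations:
SR (methods 1·2): 0.55 vs {0.34, 0.49, 0.41, 0.53, 0.27, 0.40} → pass.
Con (methods 1·2): 0.43 vs {0.49, 0.34, 0.18, 0.18, 0.42, 0.37} → fail.
RF (methods 1·2): 0.82 vs {0.53, 0.41, 0.18, 0.18, 0.32, 0.30} → pass.
Hos (methods 1·2): 0.50 vs {0.40, 0.27, 0.37, 0.42, 0.30, 0.32} → pass.
1 of 4 fail.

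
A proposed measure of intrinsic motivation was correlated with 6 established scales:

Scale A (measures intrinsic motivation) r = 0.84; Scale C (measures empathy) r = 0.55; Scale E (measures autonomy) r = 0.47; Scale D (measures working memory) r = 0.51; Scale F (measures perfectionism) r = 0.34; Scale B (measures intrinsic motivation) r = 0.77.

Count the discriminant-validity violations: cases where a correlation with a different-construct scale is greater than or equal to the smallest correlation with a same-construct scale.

Convergent (same construct = intrinsic motivation): Scale A, Scale B.
Smallest convergent = 0.77. Discriminant values: 0.55, 0.47, 0.51, 0.34; count ≥ 0.77 → 0.

0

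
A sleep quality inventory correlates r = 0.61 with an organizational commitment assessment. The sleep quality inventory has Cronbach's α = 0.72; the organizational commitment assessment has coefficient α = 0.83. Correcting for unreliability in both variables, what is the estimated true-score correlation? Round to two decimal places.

0.79

r_true = r_obs / √(r_xx · r_yy) = 0.61 / √(0.72 × 0.83) = 0.61 / √0.5976 = 0.61 / 0.7730 ≈ 0.79.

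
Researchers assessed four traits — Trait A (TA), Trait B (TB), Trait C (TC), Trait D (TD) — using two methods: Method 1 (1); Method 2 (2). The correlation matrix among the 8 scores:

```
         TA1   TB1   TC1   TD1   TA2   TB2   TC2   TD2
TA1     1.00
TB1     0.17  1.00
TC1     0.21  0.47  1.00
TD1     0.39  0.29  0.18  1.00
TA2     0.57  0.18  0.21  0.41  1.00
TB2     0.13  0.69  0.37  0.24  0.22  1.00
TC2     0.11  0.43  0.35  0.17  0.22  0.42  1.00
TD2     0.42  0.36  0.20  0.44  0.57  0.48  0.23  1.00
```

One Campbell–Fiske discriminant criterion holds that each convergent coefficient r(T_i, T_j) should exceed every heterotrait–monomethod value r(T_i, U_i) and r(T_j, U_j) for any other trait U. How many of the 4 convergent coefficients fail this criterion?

3

Convergent coefficients and their comparison sets:
TA (methods 1·2): 0.57 vs {0.17, 0.22, 0.21, 0.22, 0.39, 0.57} → fail.
TB (methods 1·2): 0.69 vs {0.17, 0.22, 0.47, 0.42, 0.29, 0.48} → pass.
TC (methods 1·2): 0.35 vs {0.21, 0.22, 0.47, 0.42, 0.18, 0.23} → fail.
TD (methods 1·2): 0.44 vs {0.39, 0.57, 0.29, 0.48, 0.18, 0.23} → fail.
3 of 4 fail.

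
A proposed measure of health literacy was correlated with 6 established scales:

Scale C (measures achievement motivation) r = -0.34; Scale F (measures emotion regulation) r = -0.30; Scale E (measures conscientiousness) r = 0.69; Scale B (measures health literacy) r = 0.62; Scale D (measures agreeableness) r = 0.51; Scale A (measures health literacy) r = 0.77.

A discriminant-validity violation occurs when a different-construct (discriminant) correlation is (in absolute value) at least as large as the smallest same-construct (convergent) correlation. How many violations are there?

1

Convergent (same construct = health literacy): Scale B, Scale A.
Smallest convergent = 0.62. Discriminant |r|: 0.34, 0.30, 0.69, 0.51; count ≥ 0.62 → 1.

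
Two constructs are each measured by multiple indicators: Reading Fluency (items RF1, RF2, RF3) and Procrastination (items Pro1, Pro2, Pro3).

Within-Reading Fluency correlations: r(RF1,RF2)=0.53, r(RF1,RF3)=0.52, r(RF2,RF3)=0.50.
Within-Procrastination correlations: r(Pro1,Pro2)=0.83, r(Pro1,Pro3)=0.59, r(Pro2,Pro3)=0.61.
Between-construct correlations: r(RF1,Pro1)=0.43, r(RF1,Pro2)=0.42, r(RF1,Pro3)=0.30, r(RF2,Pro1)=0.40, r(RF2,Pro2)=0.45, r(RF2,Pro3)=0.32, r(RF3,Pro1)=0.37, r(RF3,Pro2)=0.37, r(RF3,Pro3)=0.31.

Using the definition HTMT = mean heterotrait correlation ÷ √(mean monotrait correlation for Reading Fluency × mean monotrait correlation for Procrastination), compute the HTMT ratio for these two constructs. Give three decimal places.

Between-construct mean = 3.37/9 = 0.3744.
Mean within-RF = 1.55/3 = 0.5167; mean within-Pro = 2.03/3 = 0.6767.
Geometric mean = √(0.5167 × 0.6767) = 0.5913.
HTMT = 0.3744 / 0.5913 = 0.633.

0.633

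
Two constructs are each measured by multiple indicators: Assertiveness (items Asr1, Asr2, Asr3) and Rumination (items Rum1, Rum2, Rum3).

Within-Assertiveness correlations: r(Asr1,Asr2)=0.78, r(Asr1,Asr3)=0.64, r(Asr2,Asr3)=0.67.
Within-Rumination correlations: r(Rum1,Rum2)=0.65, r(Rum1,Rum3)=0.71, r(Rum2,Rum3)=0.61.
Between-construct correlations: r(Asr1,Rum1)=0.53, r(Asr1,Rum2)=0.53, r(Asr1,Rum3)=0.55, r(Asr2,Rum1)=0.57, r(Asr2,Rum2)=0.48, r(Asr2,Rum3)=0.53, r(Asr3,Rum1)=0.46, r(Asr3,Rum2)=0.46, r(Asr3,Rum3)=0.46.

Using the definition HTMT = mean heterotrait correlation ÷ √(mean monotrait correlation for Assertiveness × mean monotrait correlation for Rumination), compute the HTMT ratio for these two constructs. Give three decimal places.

0.751

Mean between = 4.57/9 = 0.5078.
Mean within-Asr = 2.09/3 = 0.6967; mean within-Rum = 1.97/3 = 0.6567.
Geometric mean = √(0.6967 × 0.6567) = 0.6764.
HTMT = 0.5078 / 0.6764 = 0.751.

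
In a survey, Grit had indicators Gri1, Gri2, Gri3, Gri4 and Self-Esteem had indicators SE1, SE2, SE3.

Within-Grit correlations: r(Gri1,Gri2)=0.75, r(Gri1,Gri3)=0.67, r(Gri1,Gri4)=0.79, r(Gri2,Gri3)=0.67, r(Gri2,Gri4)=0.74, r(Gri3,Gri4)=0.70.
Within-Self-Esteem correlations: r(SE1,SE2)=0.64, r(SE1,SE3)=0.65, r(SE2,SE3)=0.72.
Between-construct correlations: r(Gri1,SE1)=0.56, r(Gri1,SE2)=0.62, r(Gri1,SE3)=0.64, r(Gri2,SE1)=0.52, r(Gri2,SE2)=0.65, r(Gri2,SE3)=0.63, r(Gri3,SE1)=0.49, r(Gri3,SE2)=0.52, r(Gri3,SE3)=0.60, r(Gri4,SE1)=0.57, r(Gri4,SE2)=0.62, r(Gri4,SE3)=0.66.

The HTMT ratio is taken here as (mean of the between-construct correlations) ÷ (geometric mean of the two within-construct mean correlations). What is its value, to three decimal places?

Mean between = 7.08/12 = 0.5900.
Mean within-Gri = 4.32/6 = 0.7200; mean within-SE = 2.01/3 = 0.6700.
Geometric mean = √(0.7200 × 0.6700) = 0.6946.
HTMT = 0.5900 / 0.6946 = 0.849.

0.849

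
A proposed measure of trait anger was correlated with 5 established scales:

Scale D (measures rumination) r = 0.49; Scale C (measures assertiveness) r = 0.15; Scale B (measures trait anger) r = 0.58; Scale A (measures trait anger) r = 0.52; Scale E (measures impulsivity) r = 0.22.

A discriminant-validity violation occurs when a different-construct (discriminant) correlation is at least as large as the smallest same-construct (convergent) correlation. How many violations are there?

0

Convergent (same construct = trait anger): Scale B, Scale A.
Smallest convergent = 0.52. Discriminant values: 0.49, 0.15, 0.22; count ≥ 0.52 → 0.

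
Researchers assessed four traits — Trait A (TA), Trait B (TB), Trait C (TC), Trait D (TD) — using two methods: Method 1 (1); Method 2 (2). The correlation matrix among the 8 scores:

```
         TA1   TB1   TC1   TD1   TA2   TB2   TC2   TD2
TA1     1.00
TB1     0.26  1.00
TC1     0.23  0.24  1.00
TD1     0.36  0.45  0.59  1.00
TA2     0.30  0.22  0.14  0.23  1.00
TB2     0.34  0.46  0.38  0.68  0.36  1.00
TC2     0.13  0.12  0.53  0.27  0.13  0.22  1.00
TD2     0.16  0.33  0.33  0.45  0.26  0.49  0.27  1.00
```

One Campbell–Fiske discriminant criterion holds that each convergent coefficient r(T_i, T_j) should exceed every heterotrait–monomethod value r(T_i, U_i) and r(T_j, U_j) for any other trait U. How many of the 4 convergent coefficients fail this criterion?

Checking each validity diagonal entry against its comparison values:
TA (methods 1·2): 0.30 vs {0.26, 0.36, 0.23, 0.13, 0.36, 0.26} → fail.
TB (methods 1·2): 0.46 vs {0.26, 0.36, 0.24, 0.22, 0.45, 0.49} → fail.
TC (methods 1·2): 0.53 vs {0.23, 0.13, 0.24, 0.22, 0.59, 0.27} → fail.
TD (methods 1·2): 0.45 vs {0.36, 0.26, 0.45, 0.49, 0.59, 0.27} → fail.
4 of 4 fail.

4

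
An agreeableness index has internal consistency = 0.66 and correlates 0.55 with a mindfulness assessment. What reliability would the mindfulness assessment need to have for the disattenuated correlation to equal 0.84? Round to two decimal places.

0.65

r_true = r_obs / √(r_xx · r_yy) ⇒ 0.84 = 0.55 / √(0.66 · r_yy).
√(0.66 · r_yy) = 0.55 / 0.84 = 0.6548; 0.66 · r_yy = 0.4288; r_yy = 0.4288 / 0.66 ≈ 0.65.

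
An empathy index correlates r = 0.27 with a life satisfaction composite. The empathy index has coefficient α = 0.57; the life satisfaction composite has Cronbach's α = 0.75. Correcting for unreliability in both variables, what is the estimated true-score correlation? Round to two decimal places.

r_true = r_obs / √(r_xx · r_yy) = 0.27 / √(0.57 × 0.75) = 0.27 / √0.4275 = 0.27 / 0.6538 ≈ 0.41.

0.41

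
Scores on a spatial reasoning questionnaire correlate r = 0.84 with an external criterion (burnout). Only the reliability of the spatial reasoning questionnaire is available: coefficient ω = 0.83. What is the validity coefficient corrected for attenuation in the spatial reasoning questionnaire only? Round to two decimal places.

0.92

Single correction: r_c = r_obs / √r_xx = 0.84 / √0.83 = 0.84 / 0.9110 ≈ 0.92.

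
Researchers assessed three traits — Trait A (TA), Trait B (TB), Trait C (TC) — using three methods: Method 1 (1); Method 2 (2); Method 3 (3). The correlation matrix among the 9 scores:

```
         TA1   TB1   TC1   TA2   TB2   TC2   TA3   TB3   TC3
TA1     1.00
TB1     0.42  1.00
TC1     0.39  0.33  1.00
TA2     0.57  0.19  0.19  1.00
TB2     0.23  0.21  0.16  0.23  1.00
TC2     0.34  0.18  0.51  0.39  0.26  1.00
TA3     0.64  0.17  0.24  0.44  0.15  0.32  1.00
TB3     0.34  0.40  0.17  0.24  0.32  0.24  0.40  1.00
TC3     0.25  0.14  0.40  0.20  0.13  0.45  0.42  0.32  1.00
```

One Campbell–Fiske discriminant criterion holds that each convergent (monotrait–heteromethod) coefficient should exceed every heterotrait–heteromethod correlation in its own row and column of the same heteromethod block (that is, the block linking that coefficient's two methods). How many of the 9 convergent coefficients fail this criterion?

Convergent coefficients and their comparison sets:
TA (methods 1·2): 0.57 vs {0.23, 0.19, 0.34, 0.19} → pass.
TA (methods 1·3): 0.64 vs {0.34, 0.17, 0.25, 0.24} → pass.
TA (methods 2·3): 0.44 vs {0.24, 0.15, 0.20, 0.32} → pass.
TB (methods 1·2): 0.21 vs {0.19, 0.23, 0.18, 0.16} → fail.
TB (methods 1·3): 0.40 vs {0.17, 0.34, 0.14, 0.17} → pass.
TB (methods 2·3): 0.32 vs {0.15, 0.24, 0.13, 0.24} → pass.
TC (methods 1·2): 0.51 vs {0.19, 0.34, 0.16, 0.18} → pass.
TC (methods 1·3): 0.40 vs {0.24, 0.25, 0.17, 0.14} → pass.
TC (methods 2·3): 0.45 vs {0.32, 0.20, 0.24, 0.13} → pass.
1 of 9 fail.

1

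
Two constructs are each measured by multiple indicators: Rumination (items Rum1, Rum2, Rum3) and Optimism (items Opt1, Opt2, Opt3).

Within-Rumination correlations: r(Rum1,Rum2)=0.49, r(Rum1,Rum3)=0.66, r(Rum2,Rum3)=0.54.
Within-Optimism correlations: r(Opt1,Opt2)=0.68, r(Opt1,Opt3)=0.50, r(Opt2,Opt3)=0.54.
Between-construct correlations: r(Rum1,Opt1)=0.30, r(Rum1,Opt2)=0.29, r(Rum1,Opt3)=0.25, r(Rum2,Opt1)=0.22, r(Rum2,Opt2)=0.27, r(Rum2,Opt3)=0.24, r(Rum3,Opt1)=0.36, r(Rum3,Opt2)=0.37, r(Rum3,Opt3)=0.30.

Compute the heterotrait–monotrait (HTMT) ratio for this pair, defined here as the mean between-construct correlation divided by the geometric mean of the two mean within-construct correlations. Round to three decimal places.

Mean heterotrait r = 2.60/9 = 0.2889.
Mean within-Rum = 1.69/3 = 0.5633; mean within-Opt = 1.72/3 = 0.5733.
Geometric mean = √(0.5633 × 0.5733) = 0.5683.
HTMT = 0.2889 / 0.5683 = 0.508.

0.508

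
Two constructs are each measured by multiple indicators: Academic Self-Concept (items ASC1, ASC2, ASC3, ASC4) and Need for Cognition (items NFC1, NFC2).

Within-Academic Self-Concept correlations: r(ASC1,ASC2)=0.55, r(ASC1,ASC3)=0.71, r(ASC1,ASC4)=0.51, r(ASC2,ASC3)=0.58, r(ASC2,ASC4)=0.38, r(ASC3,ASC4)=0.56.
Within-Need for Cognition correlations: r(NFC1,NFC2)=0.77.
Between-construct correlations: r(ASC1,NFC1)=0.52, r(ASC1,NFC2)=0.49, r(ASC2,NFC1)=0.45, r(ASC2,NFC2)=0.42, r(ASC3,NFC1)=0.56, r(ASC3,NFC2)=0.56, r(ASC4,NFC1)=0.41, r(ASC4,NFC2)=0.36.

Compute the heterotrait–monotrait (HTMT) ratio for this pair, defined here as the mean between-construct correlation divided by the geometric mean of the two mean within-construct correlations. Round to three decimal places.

Between-construct mean = 3.77/8 = 0.4713.
Mean within-ASC = 3.29/6 = 0.5483; mean within-NFC = 0.77/1 = 0.7700.
Geometric mean = √(0.5483 × 0.7700) = 0.6498.
HTMT = 0.4713 / 0.6498 = 0.725.

0.725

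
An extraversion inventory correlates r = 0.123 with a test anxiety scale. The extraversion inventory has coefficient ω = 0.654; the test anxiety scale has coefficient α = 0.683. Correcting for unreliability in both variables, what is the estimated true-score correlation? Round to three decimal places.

r_true = r_obs / √(r_xx · r_yy) = 0.123 / √(0.654 × 0.683) = 0.123 / √0.446682 = 0.123 / 0.6683 ≈ 0.184.

0.184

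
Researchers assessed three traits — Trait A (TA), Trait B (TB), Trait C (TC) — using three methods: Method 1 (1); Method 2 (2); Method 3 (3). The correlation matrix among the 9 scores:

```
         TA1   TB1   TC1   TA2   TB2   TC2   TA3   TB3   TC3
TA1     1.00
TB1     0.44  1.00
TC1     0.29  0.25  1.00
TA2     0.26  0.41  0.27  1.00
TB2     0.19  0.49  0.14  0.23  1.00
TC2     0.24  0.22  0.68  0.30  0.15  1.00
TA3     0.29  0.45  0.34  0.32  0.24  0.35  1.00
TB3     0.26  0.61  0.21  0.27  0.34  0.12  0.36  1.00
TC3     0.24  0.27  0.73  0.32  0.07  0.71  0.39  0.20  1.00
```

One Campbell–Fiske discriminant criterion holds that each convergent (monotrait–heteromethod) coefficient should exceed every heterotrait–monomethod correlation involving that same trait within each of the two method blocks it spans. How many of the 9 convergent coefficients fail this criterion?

4

Each convergent coefficient versus the relevant comparison correlations:
TA (methods 1·2): 0.26 vs {0.44, 0.23, 0.29, 0.30} → fail.
TA (methods 1·3): 0.29 vs {0.44, 0.36, 0.29, 0.39} → fail.
TA (methods 2·3): 0.32 vs {0.23, 0.36, 0.30, 0.39} → fail.
TB (methods 1·2): 0.49 vs {0.44, 0.23, 0.25, 0.15} → pass.
TB (methods 1·3): 0.61 vs {0.44, 0.36, 0.25, 0.20} → pass.
TB (methods 2·3): 0.34 vs {0.23, 0.36, 0.15, 0.20} → fail.
TC (methods 1·2): 0.68 vs {0.29, 0.30, 0.25, 0.15} → pass.
TC (methods 1·3): 0.73 vs {0.29, 0.39, 0.25, 0.20} → pass.
TC (methods 2·3): 0.71 vs {0.30, 0.39, 0.15, 0.20} → pass.
4 of 9 fail.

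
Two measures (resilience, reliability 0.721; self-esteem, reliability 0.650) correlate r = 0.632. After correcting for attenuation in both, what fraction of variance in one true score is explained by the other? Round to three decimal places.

0.852

Disattenuated r = 0.632 / √(0.721 × 0.650) = 0.632 / 0.6846 = 0.9232.
Shared true-score variance = 0.9232² = 0.8523 ≈ 0.852.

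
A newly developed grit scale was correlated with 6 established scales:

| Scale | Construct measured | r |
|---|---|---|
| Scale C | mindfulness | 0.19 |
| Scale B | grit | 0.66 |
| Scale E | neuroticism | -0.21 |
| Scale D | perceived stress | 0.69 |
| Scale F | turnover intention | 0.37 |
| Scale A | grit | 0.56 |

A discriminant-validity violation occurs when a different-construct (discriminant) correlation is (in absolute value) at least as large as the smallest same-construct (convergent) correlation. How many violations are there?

1

Convergent (same construct = grit): Scale B, Scale A.
Smallest convergent = 0.56. Discriminant |r|: 0.19, 0.21, 0.69, 0.37; count ≥ 0.56 → 1.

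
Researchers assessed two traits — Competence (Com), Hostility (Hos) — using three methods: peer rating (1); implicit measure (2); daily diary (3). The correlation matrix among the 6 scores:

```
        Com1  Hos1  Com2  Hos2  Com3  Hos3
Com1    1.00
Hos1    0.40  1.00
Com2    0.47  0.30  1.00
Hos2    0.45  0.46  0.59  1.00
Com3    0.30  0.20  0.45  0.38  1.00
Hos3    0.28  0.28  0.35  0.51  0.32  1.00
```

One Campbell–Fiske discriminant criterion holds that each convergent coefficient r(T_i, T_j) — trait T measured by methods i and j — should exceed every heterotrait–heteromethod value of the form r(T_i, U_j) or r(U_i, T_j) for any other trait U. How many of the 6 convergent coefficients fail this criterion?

1

Convergent coefficients and their comparison sets:
Com (methods 1·2): 0.47 vs {0.45, 0.30} → pass.
Com (methods 1·3): 0.30 vs {0.28, 0.20} → pass.
Com (methods 2·3): 0.45 vs {0.35, 0.38} → pass.
Hos (methods 1·2): 0.46 vs {0.30, 0.45} → pass.
Hos (methods 1·3): 0.28 vs {0.20, 0.28} → fail.
Hos (methods 2·3): 0.51 vs {0.38, 0.35} → pass.
1 of 6 fail.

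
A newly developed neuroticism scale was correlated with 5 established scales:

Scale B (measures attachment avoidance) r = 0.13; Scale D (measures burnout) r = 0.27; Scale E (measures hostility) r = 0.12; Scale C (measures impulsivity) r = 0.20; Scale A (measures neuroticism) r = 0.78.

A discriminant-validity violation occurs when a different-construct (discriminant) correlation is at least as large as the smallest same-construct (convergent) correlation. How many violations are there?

0

Convergent (same construct = neuroticism): Scale A.
Smallest convergent = 0.78. Discriminant values: 0.13, 0.27, 0.12, 0.20; count ≥ 0.78 → 0.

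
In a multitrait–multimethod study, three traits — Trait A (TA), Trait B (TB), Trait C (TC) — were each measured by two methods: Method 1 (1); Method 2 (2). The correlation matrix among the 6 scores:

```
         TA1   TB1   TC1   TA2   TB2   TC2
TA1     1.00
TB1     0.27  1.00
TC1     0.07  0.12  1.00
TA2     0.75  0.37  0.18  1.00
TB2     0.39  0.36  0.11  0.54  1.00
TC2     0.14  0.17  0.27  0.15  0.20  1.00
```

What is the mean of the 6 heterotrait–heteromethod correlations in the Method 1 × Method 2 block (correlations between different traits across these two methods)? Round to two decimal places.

HTHM values (method 1 × method 2): 0.39, 0.14, 0.37, 0.17, 0.18, 0.11; mean = 1.36/6 = 0.23.

0.23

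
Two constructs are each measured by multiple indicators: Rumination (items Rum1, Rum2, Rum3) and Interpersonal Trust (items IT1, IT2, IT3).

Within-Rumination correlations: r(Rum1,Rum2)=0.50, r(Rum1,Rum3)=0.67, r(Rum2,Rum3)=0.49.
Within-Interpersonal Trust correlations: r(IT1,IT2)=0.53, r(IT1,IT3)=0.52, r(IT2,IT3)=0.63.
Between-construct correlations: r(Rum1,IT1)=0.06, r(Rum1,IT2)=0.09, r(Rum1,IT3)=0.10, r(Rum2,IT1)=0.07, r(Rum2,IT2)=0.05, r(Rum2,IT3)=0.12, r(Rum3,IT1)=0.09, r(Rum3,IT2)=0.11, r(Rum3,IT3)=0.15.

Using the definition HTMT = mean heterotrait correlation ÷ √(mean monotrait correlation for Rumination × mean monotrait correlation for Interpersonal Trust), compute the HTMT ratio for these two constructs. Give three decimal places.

0.168

Mean heterotrait r = 0.84/9 = 0.0933.
Mean within-Rum = 1.66/3 = 0.5533; mean within-IT = 1.68/3 = 0.5600.
Geometric mean = √(0.5533 × 0.5600) = 0.5566.
HTMT = 0.0933 / 0.5566 = 0.168.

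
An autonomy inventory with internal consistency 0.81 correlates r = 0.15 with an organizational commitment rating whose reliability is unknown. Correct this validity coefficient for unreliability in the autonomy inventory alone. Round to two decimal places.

0.17

Single correction: r_c = r_obs / √r_xx = 0.15 / √0.81 = 0.15 / 0.9000 ≈ 0.17.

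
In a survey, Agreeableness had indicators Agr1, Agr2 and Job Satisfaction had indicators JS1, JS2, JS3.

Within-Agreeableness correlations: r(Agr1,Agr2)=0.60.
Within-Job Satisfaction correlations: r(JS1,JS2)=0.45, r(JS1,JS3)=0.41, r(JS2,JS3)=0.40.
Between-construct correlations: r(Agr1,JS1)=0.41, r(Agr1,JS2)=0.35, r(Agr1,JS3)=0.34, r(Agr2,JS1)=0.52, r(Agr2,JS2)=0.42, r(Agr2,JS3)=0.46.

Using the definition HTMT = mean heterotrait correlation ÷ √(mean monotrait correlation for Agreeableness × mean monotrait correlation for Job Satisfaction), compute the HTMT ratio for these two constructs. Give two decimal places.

Between-construct mean = 2.50/6 = 0.4167.
Mean within-Agr = 0.60/1 = 0.6000; mean within-JS = 1.26/3 = 0.4200.
Geometric mean = √(0.6000 × 0.4200) = 0.5020.
HTMT = 0.4167 / 0.5020 = 0.83.

0.83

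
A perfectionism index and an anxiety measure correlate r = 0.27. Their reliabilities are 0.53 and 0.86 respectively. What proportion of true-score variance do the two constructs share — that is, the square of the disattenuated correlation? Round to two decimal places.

Disattenuated r = 0.27 / √(0.53 × 0.86) = 0.27 / 0.6751 = 0.3999.
Shared true-score variance = 0.3999² = 0.1599 ≈ 0.16.

0.16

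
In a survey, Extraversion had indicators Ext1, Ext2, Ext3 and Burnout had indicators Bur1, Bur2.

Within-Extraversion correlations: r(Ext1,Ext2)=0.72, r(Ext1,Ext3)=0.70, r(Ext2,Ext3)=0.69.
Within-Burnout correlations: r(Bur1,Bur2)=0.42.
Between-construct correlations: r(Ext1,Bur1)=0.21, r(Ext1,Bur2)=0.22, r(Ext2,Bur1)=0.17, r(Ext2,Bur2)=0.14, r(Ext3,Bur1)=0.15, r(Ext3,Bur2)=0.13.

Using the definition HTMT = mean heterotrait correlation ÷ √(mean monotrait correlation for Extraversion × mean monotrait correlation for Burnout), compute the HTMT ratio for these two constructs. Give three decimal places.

0.313

Mean heterotrait r = 1.02/6 = 0.1700.
Mean within-Ext = 2.11/3 = 0.7033; mean within-Bur = 0.42/1 = 0.4200.
Geometric mean = √(0.7033 × 0.4200) = 0.5435.
HTMT = 0.1700 / 0.5435 = 0.313.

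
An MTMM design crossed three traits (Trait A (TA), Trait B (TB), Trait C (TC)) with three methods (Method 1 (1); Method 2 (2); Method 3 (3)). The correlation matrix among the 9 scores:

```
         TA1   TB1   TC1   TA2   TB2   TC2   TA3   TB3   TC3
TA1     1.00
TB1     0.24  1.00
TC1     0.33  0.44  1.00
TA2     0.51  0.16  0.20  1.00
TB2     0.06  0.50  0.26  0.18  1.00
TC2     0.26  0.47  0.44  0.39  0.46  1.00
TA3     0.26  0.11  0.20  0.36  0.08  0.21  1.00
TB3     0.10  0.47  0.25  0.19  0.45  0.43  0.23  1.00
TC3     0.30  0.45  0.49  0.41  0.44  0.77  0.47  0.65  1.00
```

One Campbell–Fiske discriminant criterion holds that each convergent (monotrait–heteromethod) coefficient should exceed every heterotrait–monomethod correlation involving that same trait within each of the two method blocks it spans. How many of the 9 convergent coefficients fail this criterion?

Checking each validity diagonal entry against its comparison values:
TA (methods 1·2): 0.51 vs {0.24, 0.18, 0.33, 0.39} → pass.
TA (methods 1·3): 0.26 vs {0.24, 0.23, 0.33, 0.47} → fail.
TA (methods 2·3): 0.36 vs {0.18, 0.23, 0.39, 0.47} → fail.
TB (methods 1·2): 0.50 vs {0.24, 0.18, 0.44, 0.46} → pass.
TB (methods 1·3): 0.47 vs {0.24, 0.23, 0.44, 0.65} → fail.
TB (methods 2·3): 0.45 vs {0.18, 0.23, 0.46, 0.65} → fail.
TC (methods 1·2): 0.44 vs {0.33, 0.39, 0.44, 0.46} → fail.
TC (methods 1·3): 0.49 vs {0.33, 0.47, 0.44, 0.65} → fail.
TC (methods 2·3): 0.77 vs {0.39, 0.47, 0.46, 0.65} → pass.
6 of 9 fail.

6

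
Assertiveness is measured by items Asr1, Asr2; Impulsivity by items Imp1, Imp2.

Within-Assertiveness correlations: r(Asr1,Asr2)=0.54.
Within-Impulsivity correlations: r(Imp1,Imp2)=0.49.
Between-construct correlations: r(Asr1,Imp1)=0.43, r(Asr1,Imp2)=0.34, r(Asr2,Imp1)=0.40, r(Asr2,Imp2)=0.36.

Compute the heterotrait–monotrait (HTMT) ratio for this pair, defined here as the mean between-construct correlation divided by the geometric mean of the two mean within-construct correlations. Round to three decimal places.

0.744

Between-construct mean = 1.53/4 = 0.3825.
Mean within-Asr = 0.54/1 = 0.5400; mean within-Imp = 0.49/1 = 0.4900.
Geometric mean = √(0.5400 × 0.4900) = 0.5144.
HTMT = 0.3825 / 0.5144 = 0.744.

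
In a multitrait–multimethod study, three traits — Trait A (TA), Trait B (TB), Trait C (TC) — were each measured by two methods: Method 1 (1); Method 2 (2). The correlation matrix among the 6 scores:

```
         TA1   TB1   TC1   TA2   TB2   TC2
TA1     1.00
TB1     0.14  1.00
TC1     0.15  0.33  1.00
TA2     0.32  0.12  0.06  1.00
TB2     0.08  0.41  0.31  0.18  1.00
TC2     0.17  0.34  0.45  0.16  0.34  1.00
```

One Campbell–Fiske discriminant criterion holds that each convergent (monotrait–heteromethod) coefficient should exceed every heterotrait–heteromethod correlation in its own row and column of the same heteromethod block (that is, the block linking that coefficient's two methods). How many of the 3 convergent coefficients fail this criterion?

0

Each convergent coefficient versus the relevant comparison correlations:
TA (methods 1·2): 0.32 vs {0.08, 0.12, 0.17, 0.06} → pass.
TB (methods 1·2): 0.41 vs {0.12, 0.08, 0.34, 0.31} → pass.
TC (methods 1·2): 0.45 vs {0.06, 0.17, 0.31, 0.34} → pass.
0 of 3 fail.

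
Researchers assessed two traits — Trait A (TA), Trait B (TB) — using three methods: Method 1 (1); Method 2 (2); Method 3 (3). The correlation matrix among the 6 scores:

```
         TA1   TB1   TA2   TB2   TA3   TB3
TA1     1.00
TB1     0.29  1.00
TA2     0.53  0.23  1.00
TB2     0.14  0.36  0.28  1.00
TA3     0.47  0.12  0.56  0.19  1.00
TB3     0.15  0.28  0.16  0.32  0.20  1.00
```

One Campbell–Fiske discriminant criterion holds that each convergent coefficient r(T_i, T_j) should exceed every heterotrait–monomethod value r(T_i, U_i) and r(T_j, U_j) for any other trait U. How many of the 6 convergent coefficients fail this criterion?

Convergent coefficients and their comparison sets:
TA (methods 1·2): 0.53 vs {0.29, 0.28} → pass.
TA (methods 1·3): 0.47 vs {0.29, 0.20} → pass.
TA (methods 2·3): 0.56 vs {0.28, 0.20} → pass.
TB (methods 1·2): 0.36 vs {0.29, 0.28} → pass.
TB (methods 1·3): 0.28 vs {0.29, 0.20} → fail.
TB (methods 2·3): 0.32 vs {0.28, 0.20} → pass.
1 of 6 fail.

1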